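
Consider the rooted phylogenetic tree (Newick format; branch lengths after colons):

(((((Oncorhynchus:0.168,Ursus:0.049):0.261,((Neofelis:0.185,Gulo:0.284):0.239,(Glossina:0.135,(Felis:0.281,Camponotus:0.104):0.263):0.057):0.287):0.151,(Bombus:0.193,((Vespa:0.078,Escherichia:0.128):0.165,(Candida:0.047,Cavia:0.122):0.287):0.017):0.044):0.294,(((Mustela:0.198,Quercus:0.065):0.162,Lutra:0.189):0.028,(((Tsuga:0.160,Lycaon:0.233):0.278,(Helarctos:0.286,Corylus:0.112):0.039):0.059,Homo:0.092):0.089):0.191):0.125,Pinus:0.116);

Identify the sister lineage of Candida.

Candida attaches to the tree at the node subtending (Candida,Cavia).
The other lineage descending from that same node — the sister group — is the single tip Cavia.

Cavia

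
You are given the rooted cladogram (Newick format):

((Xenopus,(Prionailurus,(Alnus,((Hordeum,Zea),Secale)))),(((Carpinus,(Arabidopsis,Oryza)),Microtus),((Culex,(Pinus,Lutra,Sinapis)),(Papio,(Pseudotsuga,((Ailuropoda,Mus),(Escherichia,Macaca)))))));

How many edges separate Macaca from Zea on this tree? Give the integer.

13

The MRCA of Macaca and Zea is the root of the tree.
From Macaca up to that node: 7 branches. From Zea up to the same node: 6 branches. Total: 7 + 6 = 13.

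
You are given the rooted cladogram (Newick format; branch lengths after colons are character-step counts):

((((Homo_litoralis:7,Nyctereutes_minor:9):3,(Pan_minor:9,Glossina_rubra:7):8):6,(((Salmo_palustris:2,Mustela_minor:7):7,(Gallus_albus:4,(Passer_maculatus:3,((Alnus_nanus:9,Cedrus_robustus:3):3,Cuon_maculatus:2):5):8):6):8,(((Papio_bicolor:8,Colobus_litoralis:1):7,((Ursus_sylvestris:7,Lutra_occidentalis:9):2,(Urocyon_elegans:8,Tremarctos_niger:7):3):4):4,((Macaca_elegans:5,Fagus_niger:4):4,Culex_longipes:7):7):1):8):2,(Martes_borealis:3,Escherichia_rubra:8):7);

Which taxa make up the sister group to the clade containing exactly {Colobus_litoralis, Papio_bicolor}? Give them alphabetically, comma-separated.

Lutra_occidentalis, Tremarctos_niger, Urocyon_elegans, Ursus_sylvestris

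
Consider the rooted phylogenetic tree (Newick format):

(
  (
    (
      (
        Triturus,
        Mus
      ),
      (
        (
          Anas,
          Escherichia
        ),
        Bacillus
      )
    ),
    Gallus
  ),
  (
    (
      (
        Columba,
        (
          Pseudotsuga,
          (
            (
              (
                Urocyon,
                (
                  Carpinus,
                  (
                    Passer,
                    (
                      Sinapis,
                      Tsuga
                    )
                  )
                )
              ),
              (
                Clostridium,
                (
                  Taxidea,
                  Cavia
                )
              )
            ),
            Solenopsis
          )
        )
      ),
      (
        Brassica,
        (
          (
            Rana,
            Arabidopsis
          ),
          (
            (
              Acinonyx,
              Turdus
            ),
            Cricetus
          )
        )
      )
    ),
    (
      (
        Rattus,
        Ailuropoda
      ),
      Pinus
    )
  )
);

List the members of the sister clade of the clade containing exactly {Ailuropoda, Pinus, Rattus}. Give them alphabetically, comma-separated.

The clade containing exactly {Ailuropoda, Pinus, Rattus} attaches to the tree at the node subtending (((Columba,(Pseudotsuga,(((Urocyon,(Carpinus,(Passer,(Sinapis,Tsuga)))),(Clostridium,(Taxidea,Cavia))),Solenopsis))),(Brassica,((Rana,Arabidopsis),((Acinonyx,Turdus),Cricetus)))),((Rattus,Ailuropoda),Pinus)).
The other lineage descending from that same node — the sister group — is ((Columba,(Pseudotsuga,(((Urocyon,(Carpinus,(Passer,(Sinapis,Tsuga)))),(Clostridium,(Taxidea,Cavia))),Solenopsis))),(Brassica,((Rana,Arabidopsis),((Acinonyx,Turdus),Cricetus)))); its 17 tips in alphabetical order are the answer.

Acinonyx, Arabidopsis, Brassica, Carpinus, Cavia, Clostridium, Columba, Cricetus, Passer, Pseudotsuga, Rana, Sinapis, Solenopsis, Taxidea, Tsuga, Turdus, Urocyon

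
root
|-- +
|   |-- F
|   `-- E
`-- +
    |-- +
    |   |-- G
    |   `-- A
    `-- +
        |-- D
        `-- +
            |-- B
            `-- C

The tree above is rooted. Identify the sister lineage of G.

A

G attaches to the tree at the node subtending (G,A).
The other lineage descending from that same node — the sister group — is the single tip A.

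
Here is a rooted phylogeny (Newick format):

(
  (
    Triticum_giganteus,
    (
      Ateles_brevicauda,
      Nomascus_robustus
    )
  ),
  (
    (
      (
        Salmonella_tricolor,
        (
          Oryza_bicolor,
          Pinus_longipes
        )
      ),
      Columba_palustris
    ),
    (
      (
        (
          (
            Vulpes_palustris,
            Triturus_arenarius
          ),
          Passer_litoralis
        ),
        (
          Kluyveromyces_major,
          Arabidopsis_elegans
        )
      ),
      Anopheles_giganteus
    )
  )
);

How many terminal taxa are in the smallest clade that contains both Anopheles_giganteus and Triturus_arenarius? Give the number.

The MRCA of Anopheles_giganteus and Triturus_arenarius is the node subtending ((((Vulpes_palustris,Triturus_arenarius),Passer_litoralis),(Kluyveromyces_major,Arabidopsis_elegans)),Anopheles_giganteus).
That clade contains 6 terminal taxa: Anopheles_giganteus, Arabidopsis_elegans, Kluyveromyces_major, Passer_litoralis, Triturus_arenarius, Vulpes_palustris.

6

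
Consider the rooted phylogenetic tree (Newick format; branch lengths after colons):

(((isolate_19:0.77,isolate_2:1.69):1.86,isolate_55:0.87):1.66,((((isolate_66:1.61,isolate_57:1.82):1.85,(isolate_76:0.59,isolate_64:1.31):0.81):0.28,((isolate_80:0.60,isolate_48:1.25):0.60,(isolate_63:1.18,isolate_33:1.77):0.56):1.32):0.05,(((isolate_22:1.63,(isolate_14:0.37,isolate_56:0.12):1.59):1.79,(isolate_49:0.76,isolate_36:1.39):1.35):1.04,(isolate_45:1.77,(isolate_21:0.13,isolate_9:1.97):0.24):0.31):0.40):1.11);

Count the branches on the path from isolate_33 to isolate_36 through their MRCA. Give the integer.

The MRCA of isolate_33 and isolate_36 is the node subtending ((((isolate_66,isolate_57),(isolate_76,isolate_64)),((isolate_80,isolate_48),(isolate_63,isolate_33))),(((isolate_22,(isolate_14,isolate_56)),(isolate_49,isolate_36)),(isolate_45,(isolate_21,isolate_9)))).
From isolate_33 up to that node: 4 branches. From isolate_36 up to the same node: 4 branches. Total: 4 + 4 = 8.

8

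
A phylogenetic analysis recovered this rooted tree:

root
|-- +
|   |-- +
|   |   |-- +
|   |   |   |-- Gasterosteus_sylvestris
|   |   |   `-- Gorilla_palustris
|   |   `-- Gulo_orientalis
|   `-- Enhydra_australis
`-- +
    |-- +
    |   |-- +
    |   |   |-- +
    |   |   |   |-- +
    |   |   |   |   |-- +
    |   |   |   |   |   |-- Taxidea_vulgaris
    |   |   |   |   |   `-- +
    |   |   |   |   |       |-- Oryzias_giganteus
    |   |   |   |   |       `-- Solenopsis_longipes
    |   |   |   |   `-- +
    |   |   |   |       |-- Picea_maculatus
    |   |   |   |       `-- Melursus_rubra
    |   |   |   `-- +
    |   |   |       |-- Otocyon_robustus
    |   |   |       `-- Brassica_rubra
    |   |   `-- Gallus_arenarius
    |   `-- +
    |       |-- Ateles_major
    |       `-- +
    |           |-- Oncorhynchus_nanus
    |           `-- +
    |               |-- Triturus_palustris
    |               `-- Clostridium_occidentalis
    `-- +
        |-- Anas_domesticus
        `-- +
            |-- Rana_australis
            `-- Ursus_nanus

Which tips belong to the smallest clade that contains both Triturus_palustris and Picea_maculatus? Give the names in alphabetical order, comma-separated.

Ateles_major, Brassica_rubra, Clostridium_occidentalis, Gallus_arenarius, Melursus_rubra, Oncorhynchus_nanus, Oryzias_giganteus, Otocyon_robustus, Picea_maculatus, Solenopsis_longipes, Taxidea_vulgaris, Triturus_palustris

Tracing Triturus_palustris: it sits inside (Triturus_palustris,Clostridium_occidentalis).
Tracing Picea_maculatus: it sits inside (Picea_maculatus,Melursus_rubra).
The smallest clade enclosing both is (((((Taxidea_vulgaris,(Oryzias_giganteus,Solenopsis_longipes)),(Picea_maculatus,Melursus_rubra)),(Otocyon_robustus,Brassica_rubra)),Gallus_arenarius),(Ateles_major,(Oncorhynchus_nanus,(Triturus_palustris,Clostridium_occidentalis)))); the answer is its 12 terminal taxa in alphabetical order.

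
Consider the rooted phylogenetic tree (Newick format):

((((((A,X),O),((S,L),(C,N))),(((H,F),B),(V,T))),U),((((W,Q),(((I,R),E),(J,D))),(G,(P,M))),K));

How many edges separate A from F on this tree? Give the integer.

8

The MRCA of A and F is the node subtending ((((A,X),O),((S,L),(C,N))),(((H,F),B),(V,T))).
From A up to that node: 4 branches. From F up to the same node: 4 branches. Total: 4 + 4 = 8.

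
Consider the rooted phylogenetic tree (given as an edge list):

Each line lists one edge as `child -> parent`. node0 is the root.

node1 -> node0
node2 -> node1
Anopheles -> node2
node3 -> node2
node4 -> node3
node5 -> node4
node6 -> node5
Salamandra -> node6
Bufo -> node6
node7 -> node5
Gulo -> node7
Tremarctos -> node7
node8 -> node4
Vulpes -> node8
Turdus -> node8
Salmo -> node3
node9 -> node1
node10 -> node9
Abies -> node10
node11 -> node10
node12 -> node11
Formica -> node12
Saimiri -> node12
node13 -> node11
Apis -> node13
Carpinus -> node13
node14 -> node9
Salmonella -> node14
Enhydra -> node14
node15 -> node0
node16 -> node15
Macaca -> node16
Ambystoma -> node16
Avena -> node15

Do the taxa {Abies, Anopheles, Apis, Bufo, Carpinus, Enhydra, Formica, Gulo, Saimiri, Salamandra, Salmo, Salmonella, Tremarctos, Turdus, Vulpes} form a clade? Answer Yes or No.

Yes

The most recent common ancestor of these taxa subtends ((Anopheles,((((Salamandra,Bufo),(Gulo,Tremarctos)),(Vulpes,Turdus)),Salmo)),((Abies,((Formica,Saimiri),(Apis,Carpinus))),(Salmonella,Enhydra))).
That clade has exactly 15 tips — every listed taxon and nothing else — so the group is monophyletic.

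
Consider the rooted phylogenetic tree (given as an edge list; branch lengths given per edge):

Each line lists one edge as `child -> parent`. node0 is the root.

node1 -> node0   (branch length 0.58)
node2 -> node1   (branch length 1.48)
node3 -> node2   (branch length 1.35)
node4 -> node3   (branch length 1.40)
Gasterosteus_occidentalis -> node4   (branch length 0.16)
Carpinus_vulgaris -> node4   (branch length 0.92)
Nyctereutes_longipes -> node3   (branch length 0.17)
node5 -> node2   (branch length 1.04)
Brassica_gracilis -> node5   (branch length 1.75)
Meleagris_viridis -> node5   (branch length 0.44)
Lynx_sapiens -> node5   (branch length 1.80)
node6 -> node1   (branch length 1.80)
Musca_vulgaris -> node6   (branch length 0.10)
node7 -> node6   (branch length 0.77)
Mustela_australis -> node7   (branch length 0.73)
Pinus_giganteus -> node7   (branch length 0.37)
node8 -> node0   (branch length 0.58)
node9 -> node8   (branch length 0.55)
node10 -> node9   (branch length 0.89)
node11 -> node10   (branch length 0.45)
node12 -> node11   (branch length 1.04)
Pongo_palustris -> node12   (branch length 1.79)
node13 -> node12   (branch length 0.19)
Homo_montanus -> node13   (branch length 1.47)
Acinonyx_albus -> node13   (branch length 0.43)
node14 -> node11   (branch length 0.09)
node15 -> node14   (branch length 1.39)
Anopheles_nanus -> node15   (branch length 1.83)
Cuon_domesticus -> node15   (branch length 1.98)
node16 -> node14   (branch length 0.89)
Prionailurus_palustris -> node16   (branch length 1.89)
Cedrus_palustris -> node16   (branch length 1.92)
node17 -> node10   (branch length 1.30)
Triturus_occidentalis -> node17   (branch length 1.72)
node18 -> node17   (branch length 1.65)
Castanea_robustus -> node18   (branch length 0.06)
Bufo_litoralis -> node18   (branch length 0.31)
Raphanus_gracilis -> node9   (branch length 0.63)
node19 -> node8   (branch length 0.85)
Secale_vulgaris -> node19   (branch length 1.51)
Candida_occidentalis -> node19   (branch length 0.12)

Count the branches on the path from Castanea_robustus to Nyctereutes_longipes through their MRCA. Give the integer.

10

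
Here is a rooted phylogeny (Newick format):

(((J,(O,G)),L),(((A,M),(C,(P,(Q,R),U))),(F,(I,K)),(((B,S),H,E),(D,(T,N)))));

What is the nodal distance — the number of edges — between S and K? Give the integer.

7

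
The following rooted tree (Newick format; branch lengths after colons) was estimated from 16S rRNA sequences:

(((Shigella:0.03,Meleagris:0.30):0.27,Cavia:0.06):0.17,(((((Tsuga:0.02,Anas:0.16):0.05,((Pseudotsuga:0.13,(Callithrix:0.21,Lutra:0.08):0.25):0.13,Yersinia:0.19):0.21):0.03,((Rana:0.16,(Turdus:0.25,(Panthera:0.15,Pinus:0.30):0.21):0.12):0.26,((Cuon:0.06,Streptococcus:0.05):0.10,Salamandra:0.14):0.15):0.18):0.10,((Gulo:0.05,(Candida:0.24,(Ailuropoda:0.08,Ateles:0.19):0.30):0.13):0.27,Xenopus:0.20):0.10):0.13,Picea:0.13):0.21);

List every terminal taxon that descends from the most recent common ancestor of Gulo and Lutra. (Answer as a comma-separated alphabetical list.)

Tracing Gulo: it sits inside (Gulo,(Candida,(Ailuropoda,Ateles))).
Tracing Lutra: it sits inside (Callithrix,Lutra).
The smallest clade enclosing both is ((((Tsuga,Anas),((Pseudotsuga,(Callithrix,Lutra)),Yersinia)),((Rana,(Turdus,(Panthera,Pinus))),((Cuon,Streptococcus),Salamandra))),((Gulo,(Candida,(Ailuropoda,Ateles))),Xenopus)); the answer is its 18 terminal taxa in alphabetical order.

Ailuropoda, Anas, Ateles, Callithrix, Candida, Cuon, Gulo, Lutra, Panthera, Pinus, Pseudotsuga, Rana, Salamandra, Streptococcus, Tsuga, Turdus, Xenopus, Yersinia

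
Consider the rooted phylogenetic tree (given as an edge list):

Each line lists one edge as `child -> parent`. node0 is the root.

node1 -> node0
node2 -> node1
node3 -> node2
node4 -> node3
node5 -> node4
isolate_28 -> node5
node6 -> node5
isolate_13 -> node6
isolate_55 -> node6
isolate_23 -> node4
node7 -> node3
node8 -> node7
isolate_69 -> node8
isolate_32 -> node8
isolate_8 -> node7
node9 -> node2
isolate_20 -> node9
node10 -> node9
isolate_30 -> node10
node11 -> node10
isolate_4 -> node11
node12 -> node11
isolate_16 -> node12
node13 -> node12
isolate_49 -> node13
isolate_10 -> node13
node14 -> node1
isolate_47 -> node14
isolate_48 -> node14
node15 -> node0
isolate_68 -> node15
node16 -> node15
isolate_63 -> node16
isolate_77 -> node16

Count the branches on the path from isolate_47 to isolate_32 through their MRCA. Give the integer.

7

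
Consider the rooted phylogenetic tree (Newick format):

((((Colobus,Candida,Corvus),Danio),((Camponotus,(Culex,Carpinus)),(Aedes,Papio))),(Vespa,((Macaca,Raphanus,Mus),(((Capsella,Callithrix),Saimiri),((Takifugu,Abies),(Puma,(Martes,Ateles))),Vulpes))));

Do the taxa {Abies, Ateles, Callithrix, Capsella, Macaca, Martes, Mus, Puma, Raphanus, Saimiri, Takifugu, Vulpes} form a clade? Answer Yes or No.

The most recent common ancestor of these taxa subtends ((Macaca,Raphanus,Mus),(((Capsella,Callithrix),Saimiri),((Takifugu,Abies),(Puma,(Martes,Ateles))),Vulpes)).
That clade has exactly 12 tips — every listed taxon and nothing else — so the group is monophyletic.

Yes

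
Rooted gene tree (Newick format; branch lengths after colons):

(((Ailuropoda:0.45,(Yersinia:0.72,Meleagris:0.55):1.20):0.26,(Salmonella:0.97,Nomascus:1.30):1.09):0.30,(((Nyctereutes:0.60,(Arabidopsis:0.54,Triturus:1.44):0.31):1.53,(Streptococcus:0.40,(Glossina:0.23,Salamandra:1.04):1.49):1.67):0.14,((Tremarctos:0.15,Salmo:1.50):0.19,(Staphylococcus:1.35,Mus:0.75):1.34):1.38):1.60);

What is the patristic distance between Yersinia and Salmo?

7.15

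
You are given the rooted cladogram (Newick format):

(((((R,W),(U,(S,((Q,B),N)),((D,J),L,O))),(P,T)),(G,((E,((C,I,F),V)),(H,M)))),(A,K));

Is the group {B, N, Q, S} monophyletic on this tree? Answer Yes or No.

Yes

The most recent common ancestor of these taxa subtends (S,((Q,B),N)).
That clade has exactly 4 tips — every listed taxon and nothing else — so the group is monophyletic.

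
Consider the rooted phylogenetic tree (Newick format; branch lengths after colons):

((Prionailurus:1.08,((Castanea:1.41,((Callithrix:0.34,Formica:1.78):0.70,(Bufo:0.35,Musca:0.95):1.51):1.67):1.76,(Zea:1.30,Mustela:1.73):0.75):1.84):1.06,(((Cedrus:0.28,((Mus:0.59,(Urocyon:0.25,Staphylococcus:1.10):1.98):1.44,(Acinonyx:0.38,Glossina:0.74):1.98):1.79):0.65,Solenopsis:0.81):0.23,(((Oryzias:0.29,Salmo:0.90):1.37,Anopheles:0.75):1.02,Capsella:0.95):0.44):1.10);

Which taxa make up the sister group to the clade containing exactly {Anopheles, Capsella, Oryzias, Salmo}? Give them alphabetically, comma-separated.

The clade containing exactly {Anopheles, Capsella, Oryzias, Salmo} attaches to the tree at the node subtending (((Cedrus,((Mus,(Urocyon,Staphylococcus)),(Acinonyx,Glossina))),Solenopsis),(((Oryzias,Salmo),Anopheles),Capsella)).
The other lineage descending from that same node — the sister group — is ((Cedrus,((Mus,(Urocyon,Staphylococcus)),(Acinonyx,Glossina))),Solenopsis); its 7 tips in alphabetical order are the answer.

Acinonyx, Cedrus, Glossina, Mus, Solenopsis, Staphylococcus, Urocyon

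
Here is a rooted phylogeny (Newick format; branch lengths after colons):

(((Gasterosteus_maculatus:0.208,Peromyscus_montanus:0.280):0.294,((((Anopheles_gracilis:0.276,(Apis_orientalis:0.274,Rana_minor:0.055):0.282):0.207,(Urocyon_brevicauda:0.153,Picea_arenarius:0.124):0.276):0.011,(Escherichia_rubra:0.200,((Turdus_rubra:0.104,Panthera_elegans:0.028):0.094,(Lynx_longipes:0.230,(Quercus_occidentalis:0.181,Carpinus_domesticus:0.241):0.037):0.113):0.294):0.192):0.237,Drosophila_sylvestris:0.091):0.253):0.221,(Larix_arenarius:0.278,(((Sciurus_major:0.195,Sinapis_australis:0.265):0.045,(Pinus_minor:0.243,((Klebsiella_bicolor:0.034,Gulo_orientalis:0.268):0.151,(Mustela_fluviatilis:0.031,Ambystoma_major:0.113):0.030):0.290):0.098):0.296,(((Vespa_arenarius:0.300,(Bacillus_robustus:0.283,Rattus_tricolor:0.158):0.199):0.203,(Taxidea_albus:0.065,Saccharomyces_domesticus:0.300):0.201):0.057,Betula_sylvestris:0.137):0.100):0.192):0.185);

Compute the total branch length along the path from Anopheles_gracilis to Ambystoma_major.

The path runs Anopheles_gracilis → … → MRCA → … → Ambystoma_major; the MRCA is the root of the tree.
Branch lengths along that path: 0.276 + 0.207 + 0.011 + 0.237 + 0.253 + 0.221 + 0.185 + 0.192 + 0.296 + 0.098 + 0.290 + 0.030 + 0.113 = 2.409.

2.409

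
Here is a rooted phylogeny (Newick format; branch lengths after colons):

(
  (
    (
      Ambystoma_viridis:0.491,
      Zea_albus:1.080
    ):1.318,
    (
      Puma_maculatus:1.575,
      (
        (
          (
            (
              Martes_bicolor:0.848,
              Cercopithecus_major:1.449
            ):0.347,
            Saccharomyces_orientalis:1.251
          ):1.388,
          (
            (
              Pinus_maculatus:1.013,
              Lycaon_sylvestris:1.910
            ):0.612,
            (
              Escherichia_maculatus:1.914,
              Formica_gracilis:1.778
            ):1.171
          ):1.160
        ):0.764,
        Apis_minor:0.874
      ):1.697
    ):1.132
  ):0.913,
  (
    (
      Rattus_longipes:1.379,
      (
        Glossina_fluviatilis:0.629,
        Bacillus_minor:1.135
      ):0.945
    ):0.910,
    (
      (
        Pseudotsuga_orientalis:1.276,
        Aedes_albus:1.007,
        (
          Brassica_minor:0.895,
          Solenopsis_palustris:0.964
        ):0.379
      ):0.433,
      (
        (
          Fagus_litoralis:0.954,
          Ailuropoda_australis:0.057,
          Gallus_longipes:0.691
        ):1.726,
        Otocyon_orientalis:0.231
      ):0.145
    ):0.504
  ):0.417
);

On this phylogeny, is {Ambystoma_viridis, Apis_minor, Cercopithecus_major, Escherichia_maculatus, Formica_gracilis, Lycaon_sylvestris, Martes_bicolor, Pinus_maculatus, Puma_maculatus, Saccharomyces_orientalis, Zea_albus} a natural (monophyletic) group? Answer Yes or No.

The most recent common ancestor of these taxa subtends ((Ambystoma_viridis,Zea_albus),(Puma_maculatus,((((Martes_bicolor,Cercopithecus_major),Saccharomyces_orientalis),((Pinus_maculatus,Lycaon_sylvestris),(Escherichia_maculatus,Formica_gracilis))),Apis_minor))).
That clade has exactly 11 tips — every listed taxon and nothing else — so the group is monophyletic.

Yes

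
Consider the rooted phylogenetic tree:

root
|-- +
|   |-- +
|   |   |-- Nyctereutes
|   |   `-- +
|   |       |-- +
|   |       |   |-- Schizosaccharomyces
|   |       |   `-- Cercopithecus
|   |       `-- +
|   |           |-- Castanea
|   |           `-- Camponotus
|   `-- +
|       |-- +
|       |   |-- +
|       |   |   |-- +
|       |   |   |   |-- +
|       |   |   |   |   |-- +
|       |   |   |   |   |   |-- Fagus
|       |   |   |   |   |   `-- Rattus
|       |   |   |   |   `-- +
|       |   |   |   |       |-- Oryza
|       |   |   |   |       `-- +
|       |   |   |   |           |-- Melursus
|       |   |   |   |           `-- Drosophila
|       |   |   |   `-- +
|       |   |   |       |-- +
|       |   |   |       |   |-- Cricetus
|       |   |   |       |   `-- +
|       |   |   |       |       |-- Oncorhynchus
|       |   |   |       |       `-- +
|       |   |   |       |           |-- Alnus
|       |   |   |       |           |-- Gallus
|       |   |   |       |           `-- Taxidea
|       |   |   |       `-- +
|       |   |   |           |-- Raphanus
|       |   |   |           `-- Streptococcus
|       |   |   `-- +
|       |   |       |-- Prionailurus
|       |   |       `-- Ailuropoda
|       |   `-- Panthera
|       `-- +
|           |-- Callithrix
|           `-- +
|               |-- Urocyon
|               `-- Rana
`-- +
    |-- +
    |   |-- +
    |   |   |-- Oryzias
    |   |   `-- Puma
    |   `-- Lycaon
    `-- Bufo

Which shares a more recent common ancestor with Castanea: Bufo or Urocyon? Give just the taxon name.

The MRCA of Castanea and Urocyon subtends ((Nyctereutes,((Schizosaccharomyces,Cercopithecus),(Castanea,Camponotus))),((((((Fagus,Rattus),(Oryza,(Melursus,Drosophila))),((Cricetus,(Oncorhynchus,(Alnus,Gallus,Taxidea))),(Raphanus,Streptococcus))),(Prionailurus,Ailuropoda)),Panthera),(Callithrix,(Urocyon,Rana)))) (23 taxa).
The MRCA of Castanea and Bufo is the root, subtending the entire tree (27 taxa).
The first is nested inside the second, so Castanea shares a more recent common ancestor with Urocyon.

Urocyon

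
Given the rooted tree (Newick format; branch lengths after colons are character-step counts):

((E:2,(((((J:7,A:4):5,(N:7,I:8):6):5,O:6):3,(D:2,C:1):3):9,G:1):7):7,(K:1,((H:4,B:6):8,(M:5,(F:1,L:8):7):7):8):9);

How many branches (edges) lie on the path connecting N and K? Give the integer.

9

The MRCA of N and K is the root of the tree.
From N up to that node: 7 branches. From K up to the same node: 2 branches. Total: 7 + 2 = 9.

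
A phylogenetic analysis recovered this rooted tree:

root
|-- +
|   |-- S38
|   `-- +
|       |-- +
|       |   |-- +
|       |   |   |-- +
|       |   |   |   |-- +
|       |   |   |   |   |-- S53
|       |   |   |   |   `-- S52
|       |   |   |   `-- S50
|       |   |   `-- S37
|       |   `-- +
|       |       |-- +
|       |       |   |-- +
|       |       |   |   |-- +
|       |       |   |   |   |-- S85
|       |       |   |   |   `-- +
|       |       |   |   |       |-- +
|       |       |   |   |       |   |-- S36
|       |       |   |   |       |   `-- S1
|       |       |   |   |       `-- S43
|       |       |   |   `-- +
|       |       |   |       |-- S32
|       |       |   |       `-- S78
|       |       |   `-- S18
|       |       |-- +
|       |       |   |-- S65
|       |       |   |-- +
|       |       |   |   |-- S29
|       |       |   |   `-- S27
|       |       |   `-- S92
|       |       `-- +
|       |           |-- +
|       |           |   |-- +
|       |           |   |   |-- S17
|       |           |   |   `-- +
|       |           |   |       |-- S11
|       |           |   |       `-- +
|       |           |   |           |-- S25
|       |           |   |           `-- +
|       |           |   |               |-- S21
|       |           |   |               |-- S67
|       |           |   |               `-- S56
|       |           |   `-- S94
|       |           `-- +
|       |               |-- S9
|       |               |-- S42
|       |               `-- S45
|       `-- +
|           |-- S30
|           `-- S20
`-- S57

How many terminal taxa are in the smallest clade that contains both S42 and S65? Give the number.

21

The MRCA of S42 and S65 is the node subtending ((((S85,((S36,S1),S43)),(S32,S78)),S18),(S65,(S29,S27),S92),(((S17,(S11,(S25,(S21,S67,S56)))),S94),(S9,S42,S45))).
That clade contains 21 terminal taxa: S1, S11, S17, S18, S21, S25, S27, S29, S32, S36, S42, S43, S45, S56, S65, S67, S78, S85, S9, S92, S94.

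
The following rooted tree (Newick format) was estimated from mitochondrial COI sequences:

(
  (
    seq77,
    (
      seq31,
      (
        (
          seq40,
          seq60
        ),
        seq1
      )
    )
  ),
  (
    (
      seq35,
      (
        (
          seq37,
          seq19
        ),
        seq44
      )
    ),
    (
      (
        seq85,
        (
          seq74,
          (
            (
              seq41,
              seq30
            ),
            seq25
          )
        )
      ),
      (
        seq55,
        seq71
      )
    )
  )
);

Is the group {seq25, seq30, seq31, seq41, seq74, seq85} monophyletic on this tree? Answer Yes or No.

The MRCA of the listed taxa is the root, so the smallest clade containing them is the whole tree.
That clade also contains seq1, seq19, seq35, seq37, seq40, seq44, seq55, seq60, seq71, seq77, which are not in the proposed group, so the group is not monophyletic.

No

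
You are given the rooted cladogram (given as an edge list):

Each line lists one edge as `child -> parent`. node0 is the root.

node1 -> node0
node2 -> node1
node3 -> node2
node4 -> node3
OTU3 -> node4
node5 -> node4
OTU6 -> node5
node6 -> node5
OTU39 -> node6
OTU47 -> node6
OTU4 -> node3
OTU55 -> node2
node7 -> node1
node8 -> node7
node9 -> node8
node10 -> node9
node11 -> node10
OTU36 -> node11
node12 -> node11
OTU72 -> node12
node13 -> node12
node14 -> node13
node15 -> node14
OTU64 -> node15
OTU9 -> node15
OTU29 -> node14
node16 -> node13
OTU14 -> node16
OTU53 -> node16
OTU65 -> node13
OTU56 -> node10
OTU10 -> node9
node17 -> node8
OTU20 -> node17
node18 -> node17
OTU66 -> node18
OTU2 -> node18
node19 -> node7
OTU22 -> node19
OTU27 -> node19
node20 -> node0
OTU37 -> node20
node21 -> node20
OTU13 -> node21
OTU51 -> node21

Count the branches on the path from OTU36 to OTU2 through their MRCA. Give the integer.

7

The MRCA of OTU36 and OTU2 is the node subtending ((((OTU36,(OTU72,(((OTU64,OTU9),OTU29),(OTU14,OTU53),OTU65))),OTU56),OTU10),(OTU20,(OTU66,OTU2))).
From OTU36 up to that node: 4 branches. From OTU2 up to the same node: 3 branches. Total: 4 + 3 = 7.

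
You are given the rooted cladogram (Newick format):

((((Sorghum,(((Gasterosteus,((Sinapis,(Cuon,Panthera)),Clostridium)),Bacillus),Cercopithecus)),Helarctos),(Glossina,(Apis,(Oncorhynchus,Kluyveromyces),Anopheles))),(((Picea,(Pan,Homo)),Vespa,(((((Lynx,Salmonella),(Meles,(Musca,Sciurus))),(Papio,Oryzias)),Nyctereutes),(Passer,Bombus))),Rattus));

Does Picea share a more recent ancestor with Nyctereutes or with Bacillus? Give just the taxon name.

Nyctereutes

The MRCA of Picea and Nyctereutes subtends ((Picea,(Pan,Homo)),Vespa,(((((Lynx,Salmonella),(Meles,(Musca,Sciurus))),(Papio,Oryzias)),Nyctereutes),(Passer,Bombus))) (14 taxa).
The MRCA of Picea and Bacillus is the root, subtending the entire tree (29 taxa).
The first is nested inside the second, so Picea shares a more recent common ancestor with Nyctereutes.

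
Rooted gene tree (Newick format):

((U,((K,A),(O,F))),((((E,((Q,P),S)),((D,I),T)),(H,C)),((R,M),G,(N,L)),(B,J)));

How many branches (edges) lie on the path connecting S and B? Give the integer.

The MRCA of S and B is the node subtending ((((E,((Q,P),S)),((D,I),T)),(H,C)),((R,M),G,(N,L)),(B,J)).
From S up to that node: 5 branches. From B up to the same node: 2 branches. Total: 5 + 2 = 7.

7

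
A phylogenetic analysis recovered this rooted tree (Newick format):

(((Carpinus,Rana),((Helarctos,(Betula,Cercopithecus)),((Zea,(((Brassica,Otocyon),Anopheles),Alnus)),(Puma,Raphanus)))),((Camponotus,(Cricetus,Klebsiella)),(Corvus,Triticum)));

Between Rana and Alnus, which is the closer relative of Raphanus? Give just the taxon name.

The MRCA of Raphanus and Alnus subtends ((Zea,(((Brassica,Otocyon),Anopheles),Alnus)),(Puma,Raphanus)) (7 taxa).
The MRCA of Raphanus and Rana subtends ((Carpinus,Rana),((Helarctos,(Betula,Cercopithecus)),((Zea,(((Brassica,Otocyon),Anopheles),Alnus)),(Puma,Raphanus)))) (12 taxa).
The first is nested inside the second, so Raphanus shares a more recent common ancestor with Alnus.

Alnus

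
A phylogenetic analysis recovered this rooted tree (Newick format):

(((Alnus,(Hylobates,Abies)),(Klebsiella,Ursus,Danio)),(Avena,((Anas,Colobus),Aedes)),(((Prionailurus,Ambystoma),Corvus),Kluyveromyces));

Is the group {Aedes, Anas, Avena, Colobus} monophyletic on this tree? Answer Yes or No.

Yes

The most recent common ancestor of these taxa subtends (Avena,((Anas,Colobus),Aedes)).
That clade has exactly 4 tips — every listed taxon and nothing else — so the group is monophyletic.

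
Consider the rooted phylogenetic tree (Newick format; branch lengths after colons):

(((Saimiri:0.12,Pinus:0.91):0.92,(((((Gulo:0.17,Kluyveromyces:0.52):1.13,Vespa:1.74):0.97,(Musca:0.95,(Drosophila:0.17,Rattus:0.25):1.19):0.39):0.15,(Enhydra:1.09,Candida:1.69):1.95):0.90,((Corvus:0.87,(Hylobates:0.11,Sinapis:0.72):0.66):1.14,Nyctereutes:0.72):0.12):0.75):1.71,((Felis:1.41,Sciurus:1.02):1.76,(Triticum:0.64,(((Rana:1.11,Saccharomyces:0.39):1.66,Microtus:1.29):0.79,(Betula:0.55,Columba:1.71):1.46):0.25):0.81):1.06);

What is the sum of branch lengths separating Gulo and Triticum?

8.29

The path runs Gulo → … → MRCA → … → Triticum; the MRCA is the root of the tree.
Branch lengths along that path: 0.17 + 1.13 + 0.97 + 0.15 + 0.90 + 0.75 + 1.71 + 1.06 + 0.81 + 0.64 = 8.29.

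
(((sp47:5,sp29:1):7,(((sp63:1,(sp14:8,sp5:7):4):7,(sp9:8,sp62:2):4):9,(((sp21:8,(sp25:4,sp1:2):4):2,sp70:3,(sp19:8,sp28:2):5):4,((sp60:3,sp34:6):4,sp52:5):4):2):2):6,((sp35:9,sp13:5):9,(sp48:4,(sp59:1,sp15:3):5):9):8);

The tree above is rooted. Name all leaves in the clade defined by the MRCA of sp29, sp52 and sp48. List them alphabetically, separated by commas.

Tracing sp29: it sits inside (sp47,sp29).
Tracing sp52: it sits inside ((sp60,sp34),sp52).
Tracing sp48: it sits inside (sp48,(sp59,sp15)).
The smallest clade enclosing all 3 is the whole tree (their MRCA is the root), so the answer is all 21 tips in alphabetical order.

sp1, sp13, sp14, sp15, sp19, sp21, sp25, sp28, sp29, sp34, sp35, sp47, sp48, sp5, sp52, sp59, sp60, sp62, sp63, sp70, sp9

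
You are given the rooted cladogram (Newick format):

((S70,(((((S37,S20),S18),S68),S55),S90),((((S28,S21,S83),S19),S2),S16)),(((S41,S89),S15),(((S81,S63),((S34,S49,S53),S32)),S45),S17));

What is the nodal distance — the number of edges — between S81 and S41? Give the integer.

7

The MRCA of S81 and S41 is the node subtending (((S41,S89),S15),(((S81,S63),((S34,S49,S53),S32)),S45),S17).
From S81 up to that node: 4 branches. From S41 up to the same node: 3 branches. Total: 4 + 3 = 7.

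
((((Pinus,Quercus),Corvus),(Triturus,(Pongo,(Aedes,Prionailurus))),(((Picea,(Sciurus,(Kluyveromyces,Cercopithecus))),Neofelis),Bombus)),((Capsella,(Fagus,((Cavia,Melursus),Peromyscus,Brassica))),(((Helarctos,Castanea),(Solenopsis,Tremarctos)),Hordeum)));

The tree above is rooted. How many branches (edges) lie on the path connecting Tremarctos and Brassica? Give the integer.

8

The MRCA of Tremarctos and Brassica is the node subtending ((Capsella,(Fagus,((Cavia,Melursus),Peromyscus,Brassica))),(((Helarctos,Castanea),(Solenopsis,Tremarctos)),Hordeum)).
From Tremarctos up to that node: 4 branches. From Brassica up to the same node: 4 branches. Total: 4 + 4 = 8.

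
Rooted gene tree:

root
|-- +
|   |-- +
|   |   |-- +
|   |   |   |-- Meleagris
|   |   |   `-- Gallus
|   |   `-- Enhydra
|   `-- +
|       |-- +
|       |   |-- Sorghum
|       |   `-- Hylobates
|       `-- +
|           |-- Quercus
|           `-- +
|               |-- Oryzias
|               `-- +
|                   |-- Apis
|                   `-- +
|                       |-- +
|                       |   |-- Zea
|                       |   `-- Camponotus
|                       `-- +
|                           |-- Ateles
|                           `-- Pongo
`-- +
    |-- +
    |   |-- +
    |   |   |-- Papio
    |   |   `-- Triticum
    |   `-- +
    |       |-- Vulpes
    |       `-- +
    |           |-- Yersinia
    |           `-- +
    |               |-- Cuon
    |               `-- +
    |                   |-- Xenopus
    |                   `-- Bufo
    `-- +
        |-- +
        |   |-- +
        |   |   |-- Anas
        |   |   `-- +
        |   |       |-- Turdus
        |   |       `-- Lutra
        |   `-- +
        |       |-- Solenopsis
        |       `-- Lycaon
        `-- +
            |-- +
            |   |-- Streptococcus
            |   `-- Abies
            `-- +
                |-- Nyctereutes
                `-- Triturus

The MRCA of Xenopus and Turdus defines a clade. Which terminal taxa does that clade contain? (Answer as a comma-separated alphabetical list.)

Abies, Anas, Bufo, Cuon, Lutra, Lycaon, Nyctereutes, Papio, Solenopsis, Streptococcus, Triticum, Triturus, Turdus, Vulpes, Xenopus, Yersinia

Tracing Xenopus: it sits inside (Xenopus,Bufo).
Tracing Turdus: it sits inside (Turdus,Lutra).
The smallest clade enclosing both is (((Papio,Triticum),(Vulpes,(Yersinia,(Cuon,(Xenopus,Bufo))))),(((Anas,(Turdus,Lutra)),(Solenopsis,Lycaon)),((Streptococcus,Abies),(Nyctereutes,Triturus)))); the answer is its 16 terminal taxa in alphabetical order.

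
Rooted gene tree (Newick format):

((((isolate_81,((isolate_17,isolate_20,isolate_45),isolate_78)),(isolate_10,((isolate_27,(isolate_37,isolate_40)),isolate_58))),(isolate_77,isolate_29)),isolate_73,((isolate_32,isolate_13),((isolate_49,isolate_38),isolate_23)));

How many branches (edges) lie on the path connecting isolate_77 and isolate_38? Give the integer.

The MRCA of isolate_77 and isolate_38 is the root of the tree.
From isolate_77 up to that node: 3 branches. From isolate_38 up to the same node: 4 branches. Total: 3 + 4 = 7.

7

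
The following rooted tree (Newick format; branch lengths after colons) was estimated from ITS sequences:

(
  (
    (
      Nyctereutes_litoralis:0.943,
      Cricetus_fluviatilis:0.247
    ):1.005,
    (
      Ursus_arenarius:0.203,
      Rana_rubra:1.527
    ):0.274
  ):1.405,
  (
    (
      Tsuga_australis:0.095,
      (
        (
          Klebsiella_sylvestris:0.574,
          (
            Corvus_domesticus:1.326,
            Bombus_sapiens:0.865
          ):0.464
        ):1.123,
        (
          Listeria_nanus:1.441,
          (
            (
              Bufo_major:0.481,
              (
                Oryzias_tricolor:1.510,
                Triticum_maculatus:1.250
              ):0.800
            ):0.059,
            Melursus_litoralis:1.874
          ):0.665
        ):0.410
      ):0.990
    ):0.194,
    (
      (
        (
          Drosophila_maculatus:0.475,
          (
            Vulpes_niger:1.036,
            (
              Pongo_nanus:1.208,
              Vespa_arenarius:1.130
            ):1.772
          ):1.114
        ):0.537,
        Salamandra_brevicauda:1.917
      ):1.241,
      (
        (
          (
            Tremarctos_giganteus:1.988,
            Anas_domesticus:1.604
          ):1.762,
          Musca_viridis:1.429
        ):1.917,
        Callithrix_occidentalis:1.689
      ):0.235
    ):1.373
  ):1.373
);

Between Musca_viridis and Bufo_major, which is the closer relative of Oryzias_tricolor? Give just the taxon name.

The MRCA of Oryzias_tricolor and Bufo_major subtends (Bufo_major,(Oryzias_tricolor,Triticum_maculatus)) (3 taxa).
The MRCA of Oryzias_tricolor and Musca_viridis subtends ((Tsuga_australis,((Klebsiella_sylvestris,(Corvus_domesticus,Bombus_sapiens)),(Listeria_nanus,((Bufo_major,(Oryzias_tricolor,Triticum_maculatus)),Melursus_litoralis)))),(((Drosophila_maculatus,(Vulpes_niger,(Pongo_nanus,Vespa_arenarius))),Salamandra_brevicauda),(((Tremarctos_giganteus,Anas_domesticus),Musca_viridis),Callithrix_occidentalis))) (18 taxa).
The first is nested inside the second, so Oryzias_tricolor shares a more recent common ancestor with Bufo_major.

Bufo_major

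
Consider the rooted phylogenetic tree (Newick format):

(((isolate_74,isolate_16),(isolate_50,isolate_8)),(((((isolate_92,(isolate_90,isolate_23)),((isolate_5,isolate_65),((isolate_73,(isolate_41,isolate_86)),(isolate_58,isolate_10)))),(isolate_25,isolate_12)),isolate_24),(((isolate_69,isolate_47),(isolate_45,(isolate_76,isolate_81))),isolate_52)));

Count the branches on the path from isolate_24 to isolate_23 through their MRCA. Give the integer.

The MRCA of isolate_24 and isolate_23 is the node subtending ((((isolate_92,(isolate_90,isolate_23)),((isolate_5,isolate_65),((isolate_73,(isolate_41,isolate_86)),(isolate_58,isolate_10)))),(isolate_25,isolate_12)),isolate_24).
From isolate_24 up to that node: 1 branch. From isolate_23 up to the same node: 5 branches. Total: 1 + 5 = 6.

6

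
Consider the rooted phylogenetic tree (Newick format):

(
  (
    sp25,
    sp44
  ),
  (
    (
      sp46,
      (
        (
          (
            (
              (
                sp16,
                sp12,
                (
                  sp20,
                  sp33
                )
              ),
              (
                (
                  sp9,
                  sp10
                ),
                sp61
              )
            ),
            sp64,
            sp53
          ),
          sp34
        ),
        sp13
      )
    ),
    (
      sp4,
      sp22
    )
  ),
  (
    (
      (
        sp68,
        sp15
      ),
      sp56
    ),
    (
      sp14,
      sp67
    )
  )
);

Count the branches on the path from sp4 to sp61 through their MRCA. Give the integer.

The MRCA of sp4 and sp61 is the node subtending ((sp46,(((((sp16,sp12,(sp20,sp33)),((sp9,sp10),sp61)),sp64,sp53),sp34),sp13)),(sp4,sp22)).
From sp4 up to that node: 2 branches. From sp61 up to the same node: 7 branches. Total: 2 + 7 = 9.

9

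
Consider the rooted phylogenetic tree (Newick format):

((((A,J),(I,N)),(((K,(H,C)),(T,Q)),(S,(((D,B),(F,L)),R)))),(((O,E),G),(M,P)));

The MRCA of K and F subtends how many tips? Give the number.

11

The MRCA of K and F is the node subtending (((K,(H,C)),(T,Q)),(S,(((D,B),(F,L)),R))).
That clade contains 11 terminal taxa: B, C, D, F, H, K, L, Q, R, S, T.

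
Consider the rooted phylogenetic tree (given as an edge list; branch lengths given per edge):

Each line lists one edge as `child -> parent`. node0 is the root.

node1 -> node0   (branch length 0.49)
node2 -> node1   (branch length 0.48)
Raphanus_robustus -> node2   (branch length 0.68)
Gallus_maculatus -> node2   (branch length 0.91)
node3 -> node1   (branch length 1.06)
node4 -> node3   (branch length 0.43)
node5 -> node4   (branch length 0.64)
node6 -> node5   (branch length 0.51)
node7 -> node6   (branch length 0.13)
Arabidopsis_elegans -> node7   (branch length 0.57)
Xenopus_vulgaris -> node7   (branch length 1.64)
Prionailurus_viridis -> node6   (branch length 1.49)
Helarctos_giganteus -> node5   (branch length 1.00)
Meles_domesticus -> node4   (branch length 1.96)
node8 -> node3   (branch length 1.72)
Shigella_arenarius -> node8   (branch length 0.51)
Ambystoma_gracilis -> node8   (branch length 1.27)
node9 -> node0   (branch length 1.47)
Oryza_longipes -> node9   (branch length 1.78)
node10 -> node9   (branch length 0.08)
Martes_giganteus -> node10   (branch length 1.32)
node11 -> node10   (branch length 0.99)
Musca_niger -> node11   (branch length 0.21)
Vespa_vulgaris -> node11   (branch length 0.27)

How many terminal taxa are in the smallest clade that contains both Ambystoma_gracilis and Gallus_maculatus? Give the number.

The MRCA of Ambystoma_gracilis and Gallus_maculatus is the node subtending ((Raphanus_robustus,Gallus_maculatus),(((((Arabidopsis_elegans,Xenopus_vulgaris),Prionailurus_viridis),Helarctos_giganteus),Meles_domesticus),(Shigella_arenarius,Ambystoma_gracilis))).
That clade contains 9 terminal taxa: Ambystoma_gracilis, Arabidopsis_elegans, Gallus_maculatus, Helarctos_giganteus, Meles_domesticus, Prionailurus_viridis, Raphanus_robustus, Shigella_arenarius, Xenopus_vulgaris.

9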